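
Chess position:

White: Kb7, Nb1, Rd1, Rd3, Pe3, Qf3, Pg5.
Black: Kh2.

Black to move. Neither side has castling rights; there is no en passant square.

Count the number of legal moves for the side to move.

Black to move; king on h2.
In check: no.
Legal moves: none.
Count: 0.

0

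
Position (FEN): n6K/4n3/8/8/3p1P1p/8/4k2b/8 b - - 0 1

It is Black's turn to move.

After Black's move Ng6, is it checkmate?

After Ng6: white king on h8; in check: yes, from the black knight on g6.
White has 3 legal replies: Kg8, Kh7, Kg7.
In check but a legal move exists → not checkmate.

no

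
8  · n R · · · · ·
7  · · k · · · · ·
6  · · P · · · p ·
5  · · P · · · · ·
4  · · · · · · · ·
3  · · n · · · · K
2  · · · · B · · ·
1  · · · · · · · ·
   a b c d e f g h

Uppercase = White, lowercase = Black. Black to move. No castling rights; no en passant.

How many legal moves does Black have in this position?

1

Black to move; king on c7.
In check: yes, from the white rook on c8.
Legal moves: Kxc8.
Count: 1.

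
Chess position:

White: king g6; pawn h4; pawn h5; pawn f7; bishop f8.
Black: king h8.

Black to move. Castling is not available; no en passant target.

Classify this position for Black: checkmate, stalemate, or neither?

stalemate

Black to move; black king on h8.
In check: no.
King squares — g7: attacked by Kg6; h7: attacked by Kg6; g8: attacked by Pf7.
Legal moves for Black: none.
Not in check and no legal moves → stalemate.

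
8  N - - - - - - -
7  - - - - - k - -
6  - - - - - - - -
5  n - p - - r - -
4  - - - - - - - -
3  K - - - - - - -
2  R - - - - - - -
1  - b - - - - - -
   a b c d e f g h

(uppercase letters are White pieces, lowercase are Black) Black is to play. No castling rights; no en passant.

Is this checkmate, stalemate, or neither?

neither

Black to move; black king on f7.
In check: no.
Legal moves for Black include: Kg8, Kf8, Ke8, Kg7, Ke7, Kg6, Kf6, Ke6, Rf6, Rh5, Rg5, Re5, Rd5, Rf4, Rf3+, Rf2, Rf1, Nb7, ... (list truncated; more exist).
Black has legal moves and is not in check → neither.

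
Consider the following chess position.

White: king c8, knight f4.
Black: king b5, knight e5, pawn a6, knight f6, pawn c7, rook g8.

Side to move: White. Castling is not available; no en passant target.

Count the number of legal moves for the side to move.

White to move; king on c8.
In check: yes, from the black rook on g8.
Legal moves: Kxc7, Kb7.
Count: 2.

2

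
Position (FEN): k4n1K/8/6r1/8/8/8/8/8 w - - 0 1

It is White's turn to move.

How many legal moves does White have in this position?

0

White to move; king on h8.
In check: no.
Legal moves: none.
Count: 0.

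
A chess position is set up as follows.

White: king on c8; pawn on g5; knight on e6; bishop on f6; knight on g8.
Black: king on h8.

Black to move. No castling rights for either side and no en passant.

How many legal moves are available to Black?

Black to move; king on h8.
In check: yes, from the white bishop on f6.
Legal moves: Kxg8, Kh7.
Count: 2.

2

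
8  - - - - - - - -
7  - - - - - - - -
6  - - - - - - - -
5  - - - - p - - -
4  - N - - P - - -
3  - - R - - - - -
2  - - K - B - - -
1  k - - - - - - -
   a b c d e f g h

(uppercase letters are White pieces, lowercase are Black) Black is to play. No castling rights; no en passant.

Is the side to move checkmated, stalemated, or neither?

Black to move; black king on a1.
In check: no.
King squares — b1: attacked by Kc2; a2: attacked by Nb4; b2: attacked by Kc2.
Legal moves for Black: none.
Not in check and no legal moves → stalemate.

stalemate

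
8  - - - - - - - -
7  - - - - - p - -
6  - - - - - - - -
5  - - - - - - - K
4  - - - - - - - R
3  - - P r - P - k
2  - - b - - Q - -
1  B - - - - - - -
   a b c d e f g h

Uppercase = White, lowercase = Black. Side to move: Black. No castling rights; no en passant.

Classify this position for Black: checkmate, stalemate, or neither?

Black to move; black king on h3.
In check: yes, from the white rook on h4.
King squares — g2: attacked by Qf2; h2: attacked by Qf2; g3: attacked by Qf2; g4: attacked by Pf3; h4: attacked by Qf2.
Legal moves for Black: none.
In check with no legal moves → checkmate.

checkmate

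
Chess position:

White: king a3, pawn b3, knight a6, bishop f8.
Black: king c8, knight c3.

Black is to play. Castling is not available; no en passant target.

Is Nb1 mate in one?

no

After Nb1: white king on a3; in check: yes, from the black knight on b1.
White has 4 legal replies: Kb4, Ka4, Kb2, Ka2.
In check but a legal move exists → not checkmate.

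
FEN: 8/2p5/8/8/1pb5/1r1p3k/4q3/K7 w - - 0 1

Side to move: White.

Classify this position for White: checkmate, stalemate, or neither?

stalemate

White to move; white king on a1.
In check: no.
King squares — b1: attacked by Rb3; a2: attacked by Qe2; b2: attacked by Qe2.
Legal moves for White: none.
Not in check and no legal moves → stalemate.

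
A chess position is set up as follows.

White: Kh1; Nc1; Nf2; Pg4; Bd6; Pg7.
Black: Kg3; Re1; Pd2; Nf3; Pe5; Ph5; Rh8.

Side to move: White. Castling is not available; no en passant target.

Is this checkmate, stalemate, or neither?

White to move; white king on h1.
In check: yes, from the black rook on e1.
King squares — g1: attacked by Re1; g2: attacked by Kg3; h2: attacked by Nf3.
Legal moves for White: none.
In check with no legal moves → checkmate.

checkmate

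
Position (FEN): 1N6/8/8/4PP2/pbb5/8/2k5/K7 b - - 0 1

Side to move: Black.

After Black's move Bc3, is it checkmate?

After Bc3: white king on a1; in check: yes, from the black bishop on c3.
King squares — b1: attacked by Kc2; a2: attacked by Bc4; b2: attacked by Kc2.
White has no legal moves → checkmate.

yes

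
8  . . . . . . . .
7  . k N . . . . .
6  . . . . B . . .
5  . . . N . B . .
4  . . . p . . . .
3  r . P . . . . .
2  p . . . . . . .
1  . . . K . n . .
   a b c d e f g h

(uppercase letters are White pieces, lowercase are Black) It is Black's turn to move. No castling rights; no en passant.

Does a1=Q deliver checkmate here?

After a1=Q: white king on d1; in check: yes, from the black queen on a1.
White has 3 legal replies: Ke2, Kc2, Bb1.
In check but a legal move exists → not checkmate.

no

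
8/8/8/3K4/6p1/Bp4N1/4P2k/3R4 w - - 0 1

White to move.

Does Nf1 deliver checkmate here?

no

After Nf1: black king on h2; in check: yes, from the white knight on f1.
Black has 4 legal replies: Kh3, Kg2, Kh1, Kg1.
In check but a legal move exists → not checkmate.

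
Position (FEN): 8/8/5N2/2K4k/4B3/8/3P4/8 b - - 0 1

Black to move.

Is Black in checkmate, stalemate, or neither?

Black to move; black king on h5.
In check: yes, from the white knight on f6.
Legal moves for Black: Kh6, Kg5, Kh4.
Black is in check but has 3 legal moves → neither.

neither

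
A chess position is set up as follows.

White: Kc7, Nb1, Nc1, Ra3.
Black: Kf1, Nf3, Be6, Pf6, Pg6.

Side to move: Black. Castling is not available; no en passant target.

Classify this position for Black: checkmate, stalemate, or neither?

Black to move; black king on f1.
In check: no.
Legal moves for Black include: Bg8, Bc8, Bf7, Bd7, Bf5, Bd5, Bg4, Bc4, Bh3, Bb3, Ba2, Ng5, Ne5, Nh4, Nd4, Nh2, Nd2, Ng1, ... (list truncated; more exist).
Black has legal moves and is not in check → neither.

neither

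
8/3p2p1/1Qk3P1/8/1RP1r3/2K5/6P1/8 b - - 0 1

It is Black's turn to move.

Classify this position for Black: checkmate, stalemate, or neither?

Black to move; black king on c6.
In check: yes, from the white queen on b6.
King squares — b5: attacked by Rb4; c5: attacked by Qb6; d5: attacked by Pc4; b6: attacked by Rb4; d6: attacked by Qb6; b7: attacked by Qb6; c7: attacked by Qb6; d7: own pawn.
Legal moves for Black: none.
In check with no legal moves → checkmate.

checkmate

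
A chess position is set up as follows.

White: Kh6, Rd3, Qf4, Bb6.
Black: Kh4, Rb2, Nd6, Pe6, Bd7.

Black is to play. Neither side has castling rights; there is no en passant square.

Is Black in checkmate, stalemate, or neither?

checkmate

Black to move; black king on h4.
In check: yes, from the white queen on f4.
King squares — g3: attacked by Rd3; h3: attacked by Rd3; g4: attacked by Qf4; g5: attacked by Qf4; h5: attacked by Kh6.
Legal moves for Black: none.
In check with no legal moves → checkmate.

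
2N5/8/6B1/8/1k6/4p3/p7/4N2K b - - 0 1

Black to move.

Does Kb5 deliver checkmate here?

no

After Kb5: white king on h1; in check: no.
White is not in check, so this cannot be checkmate.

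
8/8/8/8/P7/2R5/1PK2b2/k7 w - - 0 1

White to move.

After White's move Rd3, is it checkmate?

After Rd3: black king on a1; in check: no.
Black is not in check, so this cannot be checkmate.

no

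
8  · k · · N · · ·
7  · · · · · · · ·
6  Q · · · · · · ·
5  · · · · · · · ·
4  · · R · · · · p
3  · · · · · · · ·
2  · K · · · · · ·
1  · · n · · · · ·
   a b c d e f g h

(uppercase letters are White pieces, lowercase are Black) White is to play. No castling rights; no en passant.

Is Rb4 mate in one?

yes

After Rb4: black king on b8; in check: yes, from the white rook on b4.
King squares — a7: attacked by Qa6; b7: attacked by Rb4; c7: attacked by Ne8; a8: attacked by Qa6; c8: attacked by Qa6.
Black has no legal moves → checkmate.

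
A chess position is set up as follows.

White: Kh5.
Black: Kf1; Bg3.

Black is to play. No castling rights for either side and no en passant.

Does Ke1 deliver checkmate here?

After Ke1: white king on h5; in check: no.
White is not in check, so this cannot be checkmate.

no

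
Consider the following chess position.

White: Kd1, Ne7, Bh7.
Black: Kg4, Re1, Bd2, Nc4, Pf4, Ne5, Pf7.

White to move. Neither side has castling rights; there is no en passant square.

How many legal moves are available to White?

White to move; king on d1.
In check: yes, from the black rook on e1.
Legal moves: Kc2.
Count: 1.

1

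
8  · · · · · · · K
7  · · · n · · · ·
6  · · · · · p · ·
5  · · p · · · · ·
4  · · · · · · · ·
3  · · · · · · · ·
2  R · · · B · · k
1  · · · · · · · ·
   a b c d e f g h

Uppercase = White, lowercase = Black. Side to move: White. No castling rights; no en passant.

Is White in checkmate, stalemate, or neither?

White to move; white king on h8.
In check: no.
Legal moves for White include: Kg8, Kh7, Kg7, Ba6+, Bh5+, Bb5+, Bg4+, Bc4+, Bf3+, Bd3+, Bf1+, Bd1+, Ra8, Ra7, Ra6, Ra5, Ra4, Ra3, ... (list truncated; more exist).
White has legal moves and is not in check → neither.

neither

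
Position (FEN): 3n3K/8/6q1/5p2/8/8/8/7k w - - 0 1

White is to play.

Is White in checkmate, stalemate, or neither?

White to move; white king on h8.
In check: no.
King squares — g7: attacked by Qg6; h7: attacked by Qg6; g8: attacked by Qg6.
Legal moves for White: none.
Not in check and no legal moves → stalemate.

stalemate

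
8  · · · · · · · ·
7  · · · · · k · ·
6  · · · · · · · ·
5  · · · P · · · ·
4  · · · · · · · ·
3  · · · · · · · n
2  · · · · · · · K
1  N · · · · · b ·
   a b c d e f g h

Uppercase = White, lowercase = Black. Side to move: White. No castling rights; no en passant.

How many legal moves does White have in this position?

White to move; king on h2.
In check: yes, from the black bishop on g1.
Legal moves: Kxh3, Kg3, Kg2, Kh1.
Count: 4.

4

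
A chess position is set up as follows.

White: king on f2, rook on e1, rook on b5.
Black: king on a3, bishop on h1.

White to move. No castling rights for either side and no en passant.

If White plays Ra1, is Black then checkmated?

yes

After Ra1: black king on a3; in check: yes, from the white rook on a1.
King squares — a2: attacked by Ra1; b2: attacked by Rb5; b3: attacked by Rb5; a4: attacked by Ra1; b4: attacked by Rb5.
Black has no legal moves → checkmate.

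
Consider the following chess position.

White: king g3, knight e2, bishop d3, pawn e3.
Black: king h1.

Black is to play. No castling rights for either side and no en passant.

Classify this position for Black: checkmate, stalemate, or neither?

stalemate

Black to move; black king on h1.
In check: no.
King squares — g1: attacked by Ne2; g2: attacked by Kg3; h2: attacked by Kg3.
Legal moves for Black: none.
Not in check and no legal moves → stalemate.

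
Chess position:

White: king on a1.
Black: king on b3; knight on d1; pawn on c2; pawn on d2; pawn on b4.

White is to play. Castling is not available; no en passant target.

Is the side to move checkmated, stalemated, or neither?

White to move; white king on a1.
In check: no.
King squares — b1: attacked by Pc2; a2: attacked by Kb3; b2: attacked by Nd1.
Legal moves for White: none.
Not in check and no legal moves → stalemate.

stalemate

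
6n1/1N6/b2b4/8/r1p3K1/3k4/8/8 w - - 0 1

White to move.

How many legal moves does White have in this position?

White to move; king on g4.
In check: no.
Legal moves: Nd8, Nxd6, Nc5+, Na5, Kh5, Kg5, Kf5, Kh4, Kh3, Kf3.
Count: 10.

10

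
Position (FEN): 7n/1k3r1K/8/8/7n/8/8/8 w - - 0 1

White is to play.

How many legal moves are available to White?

3

White to move; king on h7.
In check: yes, from the black rook on f7.
Legal moves: Kxh8, Kg8, Kh6.
Count: 3.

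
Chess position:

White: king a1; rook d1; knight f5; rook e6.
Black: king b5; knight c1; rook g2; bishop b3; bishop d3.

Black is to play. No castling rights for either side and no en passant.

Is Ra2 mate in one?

yes

After Ra2: white king on a1; in check: yes, from the black rook on a2.
King squares — b1: attacked by Bd3; a2: attacked by Nc1; b2: attacked by Ra2.
White has no legal moves → checkmate.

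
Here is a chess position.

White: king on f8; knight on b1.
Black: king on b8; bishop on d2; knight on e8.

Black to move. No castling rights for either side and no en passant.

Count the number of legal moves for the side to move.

18

Black to move; king on b8.
In check: no.
Legal moves: Ng7, Nc7, Nf6, Nd6, Kc8, Ka8, Kc7, Kb7, Ka7, Bh6+, Bg5, Ba5, Bf4, Bb4+, Be3, Bc3, Be1, Bc1.
Count: 18.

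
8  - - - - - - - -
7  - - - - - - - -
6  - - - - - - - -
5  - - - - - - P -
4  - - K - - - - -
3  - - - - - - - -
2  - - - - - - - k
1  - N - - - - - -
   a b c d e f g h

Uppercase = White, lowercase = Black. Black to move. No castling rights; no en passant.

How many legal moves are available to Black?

5

Black to move; king on h2.
In check: no.
Legal moves: Kh3, Kg3, Kg2, Kh1, Kg1.
Count: 5.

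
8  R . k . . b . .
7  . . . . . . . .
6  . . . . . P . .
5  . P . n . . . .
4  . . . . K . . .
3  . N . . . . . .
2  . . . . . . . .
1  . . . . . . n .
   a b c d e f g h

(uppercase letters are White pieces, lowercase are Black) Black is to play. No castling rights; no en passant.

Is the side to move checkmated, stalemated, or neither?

Black to move; black king on c8.
In check: yes, from the white rook on a8.
King squares — b7: available; c7: available; d7: available; b8: attacked by Ra8; d8: attacked by Ra8.
Legal moves for Black: Kd7, Kc7, Kb7.
Black is in check but has 3 legal moves → neither.

neither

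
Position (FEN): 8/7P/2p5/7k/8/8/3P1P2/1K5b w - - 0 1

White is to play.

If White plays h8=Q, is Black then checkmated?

After h8=Q: black king on h5; in check: yes, from the white queen on h8.
Black has 3 legal replies: Kg6, Kg5, Kg4.
In check but a legal move exists → not checkmate.

no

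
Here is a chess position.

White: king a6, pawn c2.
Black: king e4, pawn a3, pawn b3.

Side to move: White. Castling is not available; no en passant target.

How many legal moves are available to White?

White to move; king on a6.
In check: no.
Legal moves: Kb7, Ka7, Kb6, Kb5, Ka5, cxb3, c3, c4.
Count: 8.

8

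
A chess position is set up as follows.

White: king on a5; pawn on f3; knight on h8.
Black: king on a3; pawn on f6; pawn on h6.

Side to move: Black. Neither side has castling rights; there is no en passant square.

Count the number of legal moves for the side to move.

Black to move; king on a3.
In check: no.
Legal moves: Kb3, Kb2, Ka2, h5, f5.
Count: 5.

5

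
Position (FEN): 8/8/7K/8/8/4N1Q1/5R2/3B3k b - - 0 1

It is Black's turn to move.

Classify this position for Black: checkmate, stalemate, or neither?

stalemate

Black to move; black king on h1.
In check: no.
King squares — g1: attacked by Qg3; g2: attacked by Rf2; h2: attacked by Rf2.
Legal moves for Black: none.
Not in check and no legal moves → stalemate.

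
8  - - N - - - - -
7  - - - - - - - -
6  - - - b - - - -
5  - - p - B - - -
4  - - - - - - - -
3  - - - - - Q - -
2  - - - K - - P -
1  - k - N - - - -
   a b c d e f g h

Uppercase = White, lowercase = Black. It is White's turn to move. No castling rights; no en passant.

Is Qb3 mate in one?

yes

After Qb3: black king on b1; in check: yes, from the white queen on b3.
King squares — a1: attacked by Be5; c1: attacked by Kd2; a2: attacked by Qb3; b2: attacked by Nd1; c2: attacked by Kd2.
Black has no legal moves → checkmate.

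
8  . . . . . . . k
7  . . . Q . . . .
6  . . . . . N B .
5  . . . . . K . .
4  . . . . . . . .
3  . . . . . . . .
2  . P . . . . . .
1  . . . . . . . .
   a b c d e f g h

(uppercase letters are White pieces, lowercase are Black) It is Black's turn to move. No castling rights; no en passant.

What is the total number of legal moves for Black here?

0

Black to move; king on h8.
In check: no.
Legal moves: none.
Count: 0.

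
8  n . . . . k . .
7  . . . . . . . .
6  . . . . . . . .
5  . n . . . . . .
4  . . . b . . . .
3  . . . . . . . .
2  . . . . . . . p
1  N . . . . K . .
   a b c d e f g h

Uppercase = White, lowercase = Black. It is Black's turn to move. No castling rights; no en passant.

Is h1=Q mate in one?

no

After h1=Q: white king on f1; in check: yes, from the black queen on h1.
White has 1 legal reply: Ke2.
In check but a legal move exists → not checkmate.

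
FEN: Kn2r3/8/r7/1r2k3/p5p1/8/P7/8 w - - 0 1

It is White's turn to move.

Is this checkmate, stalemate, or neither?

checkmate

White to move; white king on a8.
In check: yes, from the black rook on a6.
King squares — a7: attacked by Ra6; b7: attacked by Rb5; b8: attacked by Rb5.
Legal moves for White: none.
In check with no legal moves → checkmate.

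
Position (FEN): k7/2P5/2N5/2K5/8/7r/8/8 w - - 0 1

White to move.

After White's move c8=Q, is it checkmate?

yes

After c8=Q: black king on a8; in check: yes, from the white queen on c8.
King squares — a7: attacked by Nc6; b7: attacked by Qc8; b8: attacked by Nc6.
Black has no legal moves → checkmate.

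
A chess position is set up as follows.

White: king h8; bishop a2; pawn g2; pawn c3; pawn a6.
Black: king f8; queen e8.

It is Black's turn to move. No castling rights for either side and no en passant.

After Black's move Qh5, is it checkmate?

yes

After Qh5: white king on h8; in check: yes, from the black queen on h5.
King squares — g7: attacked by Kf8; h7: attacked by Qh5; g8: attacked by Kf8.
White has no legal moves → checkmate.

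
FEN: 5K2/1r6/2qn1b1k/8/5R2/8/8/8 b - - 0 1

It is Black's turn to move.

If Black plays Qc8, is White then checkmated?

yes

After Qc8: white king on f8; in check: yes, from the black queen on c8.
King squares — e7: attacked by Bf6; f7: attacked by Nd6; g7: attacked by Bf6; e8: attacked by Nd6; g8: attacked by Qc8.
White has no legal moves → checkmate.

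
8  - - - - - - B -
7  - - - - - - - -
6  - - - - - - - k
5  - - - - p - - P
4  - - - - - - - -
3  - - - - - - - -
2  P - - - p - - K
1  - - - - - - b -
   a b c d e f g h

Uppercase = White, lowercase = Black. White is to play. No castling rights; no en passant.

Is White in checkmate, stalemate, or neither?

neither

White to move; white king on h2.
In check: yes, from the black bishop on g1.
Legal moves for White: Kh3, Kg3, Kg2, Kh1, Kxg1.
White is in check but has 5 legal moves → neither.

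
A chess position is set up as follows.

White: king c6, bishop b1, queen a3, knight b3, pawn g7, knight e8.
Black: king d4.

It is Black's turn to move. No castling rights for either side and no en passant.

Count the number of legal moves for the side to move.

Black to move; king on d4.
In check: yes, from the white knight on b3.
Legal moves: Ke5, Kc4, Ke3, Kc3.
Count: 4.

4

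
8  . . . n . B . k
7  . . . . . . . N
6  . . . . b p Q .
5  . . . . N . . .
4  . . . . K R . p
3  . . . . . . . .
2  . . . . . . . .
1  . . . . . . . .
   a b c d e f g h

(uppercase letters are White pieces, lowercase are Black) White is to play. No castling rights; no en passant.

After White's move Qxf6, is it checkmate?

no

After Qxf6: black king on h8; in check: yes, from the white queen on f6.
Black has 2 legal replies: Kg8, Kxh7.
In check but a legal move exists → not checkmate.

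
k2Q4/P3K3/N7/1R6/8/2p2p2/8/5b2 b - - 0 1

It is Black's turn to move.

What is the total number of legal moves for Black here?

Black to move; king on a8.
In check: yes, from the white queen on d8.
Legal moves: Kxa7.
Count: 1.

1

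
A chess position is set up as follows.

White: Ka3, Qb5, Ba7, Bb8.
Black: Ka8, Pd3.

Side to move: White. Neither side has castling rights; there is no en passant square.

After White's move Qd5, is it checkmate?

yes

After Qd5: black king on a8; in check: yes, from the white queen on d5.
King squares — a7: attacked by Bb8; b7: attacked by Qd5; b8: attacked by Ba7.
Black has no legal moves → checkmate.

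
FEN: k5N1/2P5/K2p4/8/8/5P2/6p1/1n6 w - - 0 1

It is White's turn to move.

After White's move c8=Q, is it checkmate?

yes

After c8=Q: black king on a8; in check: yes, from the white queen on c8.
King squares — a7: attacked by Ka6; b7: attacked by Ka6; b8: attacked by Qc8.
Black has no legal moves → checkmate.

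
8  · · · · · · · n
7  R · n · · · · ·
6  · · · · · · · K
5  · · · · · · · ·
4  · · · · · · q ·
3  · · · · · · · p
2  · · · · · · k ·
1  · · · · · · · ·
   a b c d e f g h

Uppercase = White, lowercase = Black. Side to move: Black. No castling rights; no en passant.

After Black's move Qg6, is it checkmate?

After Qg6: white king on h6; in check: yes, from the black queen on g6.
King squares — g5: attacked by Qg6; h5: attacked by Qg6; g6: attacked by Nh8; g7: attacked by Qg6; h7: attacked by Qg6.
White has no legal moves → checkmate.

yes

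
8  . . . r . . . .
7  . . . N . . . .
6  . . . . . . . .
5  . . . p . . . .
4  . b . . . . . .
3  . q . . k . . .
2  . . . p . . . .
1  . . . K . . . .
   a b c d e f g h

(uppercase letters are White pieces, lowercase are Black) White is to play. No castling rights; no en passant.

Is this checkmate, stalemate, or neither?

checkmate

White to move; white king on d1.
In check: yes, from the black queen on b3.
King squares — c1: attacked by Pd2; e1: attacked by Pd2; c2: attacked by Qb3; d2: attacked by Ke3; e2: attacked by Ke3.
Legal moves for White: none.
In check with no legal moves → checkmate.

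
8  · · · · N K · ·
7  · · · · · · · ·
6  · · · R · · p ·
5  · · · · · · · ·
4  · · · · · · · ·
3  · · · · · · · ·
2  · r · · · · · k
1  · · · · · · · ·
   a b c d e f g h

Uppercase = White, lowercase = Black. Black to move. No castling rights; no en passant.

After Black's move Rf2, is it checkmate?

no

After Rf2: white king on f8; in check: yes, from the black rook on f2.
White has 5 legal replies: Kg8, Kg7, Ke7, Nf6, Rf6.
In check but a legal move exists → not checkmate.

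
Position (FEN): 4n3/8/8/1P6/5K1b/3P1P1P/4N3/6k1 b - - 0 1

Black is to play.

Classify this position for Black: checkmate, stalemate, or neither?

neither

Black to move; black king on g1.
In check: yes, from the white knight on e2.
Legal moves for Black: Kh2, Kg2, Kf2, Kh1, Kf1.
Black is in check but has 5 legal moves → neither.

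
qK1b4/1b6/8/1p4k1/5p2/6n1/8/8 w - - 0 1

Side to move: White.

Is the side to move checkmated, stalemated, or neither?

White to move; white king on b8.
In check: yes, from the black queen on a8.
King squares — a7: attacked by Qa8; b7: attacked by Qa8; c7: attacked by Bd8; a8: attacked by Bb7; c8: attacked by Bb7.
Legal moves for White: none.
In check with no legal moves → checkmate.

checkmate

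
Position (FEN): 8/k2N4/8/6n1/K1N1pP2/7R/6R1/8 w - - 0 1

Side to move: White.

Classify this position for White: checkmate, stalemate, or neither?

White to move; white king on a4.
In check: no.
Legal moves for White include: Nf8, Nb8, Nf6, Ndb6, Nde5, Nc5, Nd6, Ncb6, Nce5, Na5, Ne3, Na3, Nd2, Nb2, Kb5, Ka5, Kb4, Kb3, ... (list truncated; more exist).
White has legal moves and is not in check → neither.

neither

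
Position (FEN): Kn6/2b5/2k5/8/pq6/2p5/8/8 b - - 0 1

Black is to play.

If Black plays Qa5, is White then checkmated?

After Qa5: white king on a8; in check: yes, from the black queen on a5.
King squares — a7: attacked by Qa5; b7: attacked by Kc6; b8: attacked by Bc7.
White has no legal moves → checkmate.

yes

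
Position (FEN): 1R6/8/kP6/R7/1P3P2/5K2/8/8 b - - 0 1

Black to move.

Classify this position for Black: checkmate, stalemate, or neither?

checkmate

Black to move; black king on a6.
In check: yes, from the white rook on a5.
King squares — a5: attacked by Pb4; b5: attacked by Ra5; b6: attacked by Rb8; a7: attacked by Ra5; b7: attacked by Rb8.
Legal moves for Black: none.
In check with no legal moves → checkmate.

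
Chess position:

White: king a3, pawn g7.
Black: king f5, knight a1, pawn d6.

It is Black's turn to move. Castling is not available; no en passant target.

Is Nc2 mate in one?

After Nc2: white king on a3; in check: yes, from the black knight on c2.
White has 4 legal replies: Ka4, Kb3, Kb2, Ka2.
In check but a legal move exists → not checkmate.

no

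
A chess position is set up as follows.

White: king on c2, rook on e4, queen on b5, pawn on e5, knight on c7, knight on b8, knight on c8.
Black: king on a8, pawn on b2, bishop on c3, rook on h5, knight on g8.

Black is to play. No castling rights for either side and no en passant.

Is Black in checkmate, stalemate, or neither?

Black to move; black king on a8.
In check: yes, from the white knight on c7.
King squares — a7: attacked by Nc8; b7: attacked by Qb5; b8: attacked by Qb5.
Legal moves for Black: none.
In check with no legal moves → checkmate.

checkmate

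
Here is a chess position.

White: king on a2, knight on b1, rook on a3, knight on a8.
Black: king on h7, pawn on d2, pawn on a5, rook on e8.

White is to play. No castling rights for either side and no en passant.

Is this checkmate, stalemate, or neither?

neither

White to move; white king on a2.
In check: no.
Legal moves for White: Nc7, Nb6, Rxa5, Ra4, Rh3+, Rg3, Rf3, Re3, Rd3, Rc3, Rb3, Kb3, Kb2, Ka1, Nc3, Nxd2.
White has 16 legal moves and is not in check → neither.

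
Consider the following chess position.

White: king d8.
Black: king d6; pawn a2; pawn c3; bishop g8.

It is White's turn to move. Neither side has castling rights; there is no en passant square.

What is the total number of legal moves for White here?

White to move; king on d8.
In check: no.
Legal moves: Ke8, Kc8.
Count: 2.

2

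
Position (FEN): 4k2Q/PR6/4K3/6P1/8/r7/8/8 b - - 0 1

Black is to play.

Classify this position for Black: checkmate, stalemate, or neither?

Black to move; black king on e8.
In check: yes, from the white queen on h8.
King squares — d7: attacked by Ke6; e7: attacked by Ke6; f7: attacked by Ke6; d8: attacked by Qh8; f8: attacked by Qh8.
Legal moves for Black: none.
In check with no legal moves → checkmate.

checkmate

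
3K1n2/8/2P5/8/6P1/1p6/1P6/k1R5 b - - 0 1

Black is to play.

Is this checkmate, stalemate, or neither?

Black to move; black king on a1.
In check: yes, from the white rook on c1.
King squares — b1: attacked by Rc1; a2: available; b2: available.
Legal moves for Black: Kxb2, Ka2.
Black is in check but has 2 legal moves → neither.

neither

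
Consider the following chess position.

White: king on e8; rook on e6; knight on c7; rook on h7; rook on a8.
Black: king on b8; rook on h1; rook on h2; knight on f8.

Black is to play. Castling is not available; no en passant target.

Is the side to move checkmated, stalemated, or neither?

Black to move; black king on b8.
In check: yes, from the white rook on a8.
King squares — a7: attacked by Ra8; b7: available; c7: attacked by Rh7; a8: attacked by Nc7; c8: attacked by Ra8.
Legal moves for Black: Kb7.
Black is in check but has 1 legal move → neither.

neither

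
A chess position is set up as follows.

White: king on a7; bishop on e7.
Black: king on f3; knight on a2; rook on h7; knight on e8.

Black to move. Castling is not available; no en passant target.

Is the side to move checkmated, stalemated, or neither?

Black to move; black king on f3.
In check: no.
Legal moves for Black include: Ng7, Nc7, Nf6, Nd6, Rh8, Rg7, Rf7, Rxe7+, Rh6, Rh5, Rh4, Rh3, Rh2, Rh1, Kg4, Kf4, Ke4, Kg3, ... (list truncated; more exist).
Black has legal moves and is not in check → neither.

neither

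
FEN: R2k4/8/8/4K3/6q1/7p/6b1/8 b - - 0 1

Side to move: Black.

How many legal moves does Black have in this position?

Black to move; king on d8.
In check: yes, from the white rook on a8.
Legal moves: Ke7, Kd7, Kc7, Qc8, Bxa8.
Count: 5.

5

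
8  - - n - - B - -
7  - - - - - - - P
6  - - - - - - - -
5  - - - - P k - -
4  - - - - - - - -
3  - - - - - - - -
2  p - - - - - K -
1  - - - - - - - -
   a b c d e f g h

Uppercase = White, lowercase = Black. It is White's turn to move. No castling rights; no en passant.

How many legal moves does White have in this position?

20

White to move; king on g2.
In check: no.
Legal moves: Bg7, Be7, Bh6, Bd6, Bc5, Bb4, Ba3, Kh3, Kg3, Kf3, Kh2, Kf2, Kh1, Kg1, Kf1, h8=Q, h8=R, h8=B, h8=N, e6.
Count: 20.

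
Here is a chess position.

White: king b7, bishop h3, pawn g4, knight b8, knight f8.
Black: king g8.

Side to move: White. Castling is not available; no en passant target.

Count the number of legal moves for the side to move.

White to move; king on b7.
In check: no.
Legal moves: Nh7, Nfd7, Ng6, Ne6, Nbd7, Nc6, Na6, Kc8, Ka8, Kc7, Ka7, Kc6, Kb6, Ka6, Bg2, Bf1, g5.
Count: 17.

17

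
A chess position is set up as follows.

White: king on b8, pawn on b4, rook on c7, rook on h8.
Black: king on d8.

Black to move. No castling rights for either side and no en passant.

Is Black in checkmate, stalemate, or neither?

Black to move; black king on d8.
In check: yes, from the white rook on h8.
King squares — c7: attacked by Kb8; d7: attacked by Rc7; e7: attacked by Rc7; c8: attacked by Rc7; e8: attacked by Rh8.
Legal moves for Black: none.
In check with no legal moves → checkmate.

checkmate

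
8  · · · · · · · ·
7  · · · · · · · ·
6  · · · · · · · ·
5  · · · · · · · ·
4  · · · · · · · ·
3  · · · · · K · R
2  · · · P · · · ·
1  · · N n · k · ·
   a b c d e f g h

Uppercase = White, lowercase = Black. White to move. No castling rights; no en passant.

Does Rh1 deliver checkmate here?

yes

After Rh1: black king on f1; in check: yes, from the white rook on h1.
King squares — e1: attacked by Rh1; g1: attacked by Rh1; e2: attacked by Nc1; f2: attacked by Kf3; g2: attacked by Kf3.
Black has no legal moves → checkmate.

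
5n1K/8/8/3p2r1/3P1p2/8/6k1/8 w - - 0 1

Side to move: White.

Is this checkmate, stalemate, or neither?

stalemate

White to move; white king on h8.
In check: no.
King squares — g7: attacked by Rg5; h7: attacked by Nf8; g8: attacked by Rg5.
Legal moves for White: none.
Not in check and no legal moves → stalemate.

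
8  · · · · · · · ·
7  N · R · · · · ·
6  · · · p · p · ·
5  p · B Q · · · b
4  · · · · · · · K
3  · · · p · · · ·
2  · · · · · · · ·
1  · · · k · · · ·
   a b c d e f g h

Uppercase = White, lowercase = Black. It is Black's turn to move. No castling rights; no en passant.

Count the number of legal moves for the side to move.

Black to move; king on d1.
In check: no.
Legal moves: Be8, Bf7, Bg6, Bg4, Bf3, Be2, Ke2, Kd2, Kc2, Ke1, Kc1, dxc5, f5, a4, d2.
Count: 15.

15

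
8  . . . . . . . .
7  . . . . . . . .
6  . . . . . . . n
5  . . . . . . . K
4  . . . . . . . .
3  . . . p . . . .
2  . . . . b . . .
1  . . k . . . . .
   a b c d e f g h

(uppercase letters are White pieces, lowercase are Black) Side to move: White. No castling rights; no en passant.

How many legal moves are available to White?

White to move; king on h5.
In check: yes, from the black bishop on e2.
Legal moves: Kxh6, Kg6, Kg5, Kh4.
Count: 4.

4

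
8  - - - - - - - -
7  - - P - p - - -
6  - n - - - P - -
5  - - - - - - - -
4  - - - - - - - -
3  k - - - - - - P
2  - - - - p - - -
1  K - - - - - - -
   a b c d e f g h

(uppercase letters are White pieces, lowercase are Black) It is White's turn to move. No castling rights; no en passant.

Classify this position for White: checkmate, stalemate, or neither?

neither

White to move; white king on a1.
In check: no.
Legal moves for White: Kb1, fxe7, c8=Q, c8=R, c8=B, c8=N, f7, h4.
White has 8 legal moves and is not in check → neither.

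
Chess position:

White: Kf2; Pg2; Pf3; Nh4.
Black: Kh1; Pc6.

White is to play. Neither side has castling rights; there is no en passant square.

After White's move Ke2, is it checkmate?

After Ke2: black king on h1; in check: no.
Black is not in check, so this cannot be checkmate.

no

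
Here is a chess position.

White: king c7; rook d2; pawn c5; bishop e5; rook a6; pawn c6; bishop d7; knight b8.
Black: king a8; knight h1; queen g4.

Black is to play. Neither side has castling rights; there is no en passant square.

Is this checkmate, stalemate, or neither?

Black to move; black king on a8.
In check: yes, from the white rook on a6.
King squares — a7: attacked by Ra6; b7: attacked by Pc6; b8: attacked by Kc7.
Legal moves for Black: none.
In check with no legal moves → checkmate.

checkmate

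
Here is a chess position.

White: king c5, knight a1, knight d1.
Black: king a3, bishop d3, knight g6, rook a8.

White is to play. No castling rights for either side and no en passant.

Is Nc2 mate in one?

After Nc2: black king on a3; in check: yes, from the white knight on c2.
Black has 4 legal replies: Ka4, Kb3, Ka2, Bxc2.
In check but a legal move exists → not checkmate.

no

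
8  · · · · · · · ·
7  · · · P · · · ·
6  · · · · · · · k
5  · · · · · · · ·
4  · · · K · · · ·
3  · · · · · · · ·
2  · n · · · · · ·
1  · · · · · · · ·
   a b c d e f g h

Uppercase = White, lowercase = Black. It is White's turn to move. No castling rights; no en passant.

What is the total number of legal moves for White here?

White to move; king on d4.
In check: no.
Legal moves: Ke5, Kd5, Kc5, Ke4, Ke3, Kc3, d8=Q, d8=R, d8=B, d8=N.
Count: 10.

10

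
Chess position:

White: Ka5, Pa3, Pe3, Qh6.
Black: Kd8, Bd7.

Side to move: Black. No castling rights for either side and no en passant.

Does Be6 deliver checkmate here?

After Be6: white king on a5; in check: no.
White is not in check, so this cannot be checkmate.

no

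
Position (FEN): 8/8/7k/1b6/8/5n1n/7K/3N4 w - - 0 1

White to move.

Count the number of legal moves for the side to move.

White to move; king on h2.
In check: yes, from the black knight on f3.
Legal moves: Kxh3, Kg3, Kg2, Kh1.
Count: 4.

4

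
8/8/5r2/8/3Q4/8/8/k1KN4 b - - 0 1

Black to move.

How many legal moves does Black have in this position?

1

Black to move; king on a1.
In check: yes, from the white queen on d4.
Legal moves: Ka2.
Count: 1.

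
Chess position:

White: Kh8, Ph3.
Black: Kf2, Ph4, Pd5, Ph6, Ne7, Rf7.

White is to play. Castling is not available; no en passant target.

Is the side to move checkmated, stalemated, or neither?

White to move; white king on h8.
In check: no.
King squares — g7: attacked by Rf7; h7: attacked by Rf7; g8: attacked by Ne7.
Legal moves for White: none.
Not in check and no legal moves → stalemate.

stalemate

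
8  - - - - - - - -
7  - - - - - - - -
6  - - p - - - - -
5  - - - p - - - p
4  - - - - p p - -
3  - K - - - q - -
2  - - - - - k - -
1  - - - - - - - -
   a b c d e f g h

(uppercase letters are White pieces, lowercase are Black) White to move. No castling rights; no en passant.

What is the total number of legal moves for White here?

5

White to move; king on b3.
In check: yes, from the black queen on f3.
Legal moves: Kb4, Ka4, Kc2, Kb2, Ka2.
Count: 5.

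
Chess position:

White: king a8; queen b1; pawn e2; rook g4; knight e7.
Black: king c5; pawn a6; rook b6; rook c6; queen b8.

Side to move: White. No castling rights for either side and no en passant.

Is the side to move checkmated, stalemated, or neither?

checkmate

White to move; white king on a8.
In check: yes, from the black queen on b8.
King squares — a7: attacked by Qb8; b7: attacked by Rb6; b8: attacked by Rb6.
Legal moves for White: none.
In check with no legal moves → checkmate.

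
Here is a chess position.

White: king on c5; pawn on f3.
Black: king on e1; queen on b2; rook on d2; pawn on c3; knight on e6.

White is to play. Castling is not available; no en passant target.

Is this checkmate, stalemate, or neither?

neither

White to move; white king on c5.
In check: yes, from the black knight on e6.
King squares — b4: attacked by Qb2; c4: available; d4: attacked by Rd2; b5: attacked by Qb2; d5: attacked by Rd2; b6: attacked by Qb2; c6: available; d6: attacked by Rd2.
Legal moves for White: Kc6, Kc4.
White is in check but has 2 legal moves → neither.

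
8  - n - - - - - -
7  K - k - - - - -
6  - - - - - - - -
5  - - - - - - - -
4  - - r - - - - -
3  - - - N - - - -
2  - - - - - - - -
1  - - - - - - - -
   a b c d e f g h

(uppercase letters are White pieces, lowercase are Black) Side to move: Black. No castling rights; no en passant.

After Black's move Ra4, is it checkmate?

After Ra4: white king on a7; in check: yes, from the black rook on a4.
King squares — a6: attacked by Ra4; b6: attacked by Kc7; b7: attacked by Kc7; a8: attacked by Ra4; b8: attacked by Kc7.
White has no legal moves → checkmate.

yes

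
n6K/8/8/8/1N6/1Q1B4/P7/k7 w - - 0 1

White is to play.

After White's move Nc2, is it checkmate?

yes

After Nc2: black king on a1; in check: yes, from the white knight on c2.
King squares — b1: attacked by Qb3; a2: attacked by Qb3; b2: attacked by Qb3.
Black has no legal moves → checkmate.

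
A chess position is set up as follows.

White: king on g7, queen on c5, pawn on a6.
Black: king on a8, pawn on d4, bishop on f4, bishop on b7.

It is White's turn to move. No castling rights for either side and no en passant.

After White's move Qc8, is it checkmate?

After Qc8: black king on a8; in check: yes, from the white queen on c8.
Black has 3 legal replies: Ka7, Bxc8, Bb8.
In check but a legal move exists → not checkmate.

no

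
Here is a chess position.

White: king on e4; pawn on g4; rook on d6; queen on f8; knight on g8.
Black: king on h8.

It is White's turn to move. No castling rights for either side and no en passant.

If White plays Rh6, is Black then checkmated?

yes

After Rh6: black king on h8; in check: yes, from the white rook on h6.
King squares — g7: attacked by Qf8; h7: attacked by Rh6; g8: attacked by Qf8.
Black has no legal moves → checkmate.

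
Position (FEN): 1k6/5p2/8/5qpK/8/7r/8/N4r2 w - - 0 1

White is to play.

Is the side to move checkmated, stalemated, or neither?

White to move; white king on h5.
In check: yes, from the black rook on h3.
King squares — g4: attacked by Qf5; h4: attacked by Rh3; g5: attacked by Qf5; g6: attacked by Qf5; h6: attacked by Rh3.
Legal moves for White: none.
In check with no legal moves → checkmate.

checkmate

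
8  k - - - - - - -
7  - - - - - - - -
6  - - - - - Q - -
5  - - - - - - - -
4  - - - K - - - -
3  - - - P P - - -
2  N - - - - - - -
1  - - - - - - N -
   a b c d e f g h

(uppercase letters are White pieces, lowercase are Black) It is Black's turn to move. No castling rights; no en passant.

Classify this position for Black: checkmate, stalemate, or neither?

Black to move; black king on a8.
In check: no.
Legal moves for Black: Kb8, Kb7, Ka7.
Black has 3 legal moves and is not in check → neither.

neither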